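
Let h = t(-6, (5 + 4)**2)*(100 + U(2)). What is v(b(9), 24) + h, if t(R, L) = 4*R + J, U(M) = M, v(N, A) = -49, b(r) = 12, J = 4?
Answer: -2089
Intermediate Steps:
t(R, L) = 4 + 4*R (t(R, L) = 4*R + 4 = 4 + 4*R)
h = -2040 (h = (4 + 4*(-6))*(100 + 2) = (4 - 24)*102 = -20*102 = -2040)
v(b(9), 24) + h = -49 - 2040 = -2089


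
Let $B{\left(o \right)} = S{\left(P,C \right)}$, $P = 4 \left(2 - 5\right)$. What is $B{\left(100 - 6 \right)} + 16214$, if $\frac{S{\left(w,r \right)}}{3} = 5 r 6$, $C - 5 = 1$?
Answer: $16754$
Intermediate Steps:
$C = 6$ ($C = 5 + 1 = 6$)
$P = -12$ ($P = 4 \left(2 - 5\right) = 4 \left(-3\right) = -12$)
$S{\left(w,r \right)} = 90 r$ ($S{\left(w,r \right)} = 3 \cdot 5 r 6 = 3 \cdot 30 r = 90 r$)
$B{\left(o \right)} = 540$ ($B{\left(o \right)} = 90 \cdot 6 = 540$)
$B{\left(100 - 6 \right)} + 16214 = 540 + 16214 = 16754$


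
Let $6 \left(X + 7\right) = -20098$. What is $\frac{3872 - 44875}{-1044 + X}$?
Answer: $\frac{123009}{13202} \approx 9.3174$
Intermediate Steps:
$X = - \frac{10070}{3}$ ($X = -7 + \frac{1}{6} \left(-20098\right) = -7 - \frac{10049}{3} = - \frac{10070}{3} \approx -3356.7$)
$\frac{3872 - 44875}{-1044 + X} = \frac{3872 - 44875}{-1044 - \frac{10070}{3}} = - \frac{41003}{- \frac{13202}{3}} = \left(-41003\right) \left(- \frac{3}{13202}\right) = \frac{123009}{13202}$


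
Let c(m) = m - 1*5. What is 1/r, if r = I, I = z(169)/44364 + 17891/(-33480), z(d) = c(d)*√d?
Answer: -123775560/60194747 ≈ -2.0563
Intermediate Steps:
c(m) = -5 + m (c(m) = m - 5 = -5 + m)
z(d) = √d*(-5 + d) (z(d) = (-5 + d)*√d = √d*(-5 + d))
I = -60194747/123775560 (I = (√169*(-5 + 169))/44364 + 17891/(-33480) = (13*164)*(1/44364) + 17891*(-1/33480) = 2132*(1/44364) - 17891/33480 = 533/11091 - 17891/33480 = -60194747/123775560 ≈ -0.48632)
r = -60194747/123775560 ≈ -0.48632
1/r = 1/(-60194747/123775560) = -123775560/60194747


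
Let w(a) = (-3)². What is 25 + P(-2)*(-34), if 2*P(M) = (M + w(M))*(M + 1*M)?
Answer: 501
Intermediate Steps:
w(a) = 9
P(M) = M*(9 + M) (P(M) = ((M + 9)*(M + 1*M))/2 = ((9 + M)*(M + M))/2 = ((9 + M)*(2*M))/2 = (2*M*(9 + M))/2 = M*(9 + M))
25 + P(-2)*(-34) = 25 - 2*(9 - 2)*(-34) = 25 - 2*7*(-34) = 25 - 14*(-34) = 25 + 476 = 501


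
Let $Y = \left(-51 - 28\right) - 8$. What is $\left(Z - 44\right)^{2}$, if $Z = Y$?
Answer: $17161$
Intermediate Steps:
$Y = -87$ ($Y = -79 - 8 = -87$)
$Z = -87$
$\left(Z - 44\right)^{2} = \left(-87 - 44\right)^{2} = \left(-131\right)^{2} = 17161$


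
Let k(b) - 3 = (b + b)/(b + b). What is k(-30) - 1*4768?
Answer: -4764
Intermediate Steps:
k(b) = 4 (k(b) = 3 + (b + b)/(b + b) = 3 + (2*b)/((2*b)) = 3 + (2*b)*(1/(2*b)) = 3 + 1 = 4)
k(-30) - 1*4768 = 4 - 1*4768 = 4 - 4768 = -4764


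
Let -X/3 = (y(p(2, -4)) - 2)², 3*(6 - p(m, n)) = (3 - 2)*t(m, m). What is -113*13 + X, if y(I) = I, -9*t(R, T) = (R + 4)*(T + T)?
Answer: -41599/27 ≈ -1540.7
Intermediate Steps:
t(R, T) = -2*T*(4 + R)/9 (t(R, T) = -(R + 4)*(T + T)/9 = -(4 + R)*2*T/9 = -2*T*(4 + R)/9)
p(m, n) = 6 + 2*m*(4 + m)/27 (p(m, n) = 6 - (3 - 2)*(-2*m*(4 + m)/9)/3 = 6 - (-2*m*(4 + m)/9)/3 = 6 - (-2)*m*(4 + m)/27 = 6 + 2*m*(4 + m)/27)
X = -1936/27 (X = -3*((6 + (2/27)*2*(4 + 2)) - 2)² = -3*((6 + (2/27)*2*6) - 2)² = -3*((6 + 8/9) - 2)² = -3*(62/9 - 2)² = -3*(44/9)² = -3*1936/81 = -1936/27 ≈ -71.704)
-113*13 + X = -113*13 - 1936/27 = -1469 - 1936/27 = -41599/27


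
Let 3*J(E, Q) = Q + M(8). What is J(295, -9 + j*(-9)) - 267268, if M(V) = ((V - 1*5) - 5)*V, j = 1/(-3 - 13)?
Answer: -12829255/48 ≈ -2.6728e+5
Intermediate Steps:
j = -1/16 (j = 1/(-16) = -1/16 ≈ -0.062500)
M(V) = V*(-10 + V) (M(V) = ((V - 5) - 5)*V = ((-5 + V) - 5)*V = (-10 + V)*V = V*(-10 + V))
J(E, Q) = -16/3 + Q/3 (J(E, Q) = (Q + 8*(-10 + 8))/3 = (Q + 8*(-2))/3 = (Q - 16)/3 = (-16 + Q)/3 = -16/3 + Q/3)
J(295, -9 + j*(-9)) - 267268 = (-16/3 + (-9 - 1/16*(-9))/3) - 267268 = (-16/3 + (-9 + 9/16)/3) - 267268 = (-16/3 + (1/3)*(-135/16)) - 267268 = (-16/3 - 45/16) - 267268 = -391/48 - 267268 = -12829255/48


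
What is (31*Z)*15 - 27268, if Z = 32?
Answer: -12388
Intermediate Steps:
(31*Z)*15 - 27268 = (31*32)*15 - 27268 = 992*15 - 27268 = 14880 - 27268 = -12388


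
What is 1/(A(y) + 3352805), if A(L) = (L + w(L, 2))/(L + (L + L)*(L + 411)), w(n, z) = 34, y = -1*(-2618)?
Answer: 466543/1564227703193 ≈ 2.9826e-7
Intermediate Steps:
y = 2618
A(L) = (34 + L)/(L + 2*L*(411 + L)) (A(L) = (L + 34)/(L + (L + L)*(L + 411)) = (34 + L)/(L + (2*L)*(411 + L)) = (34 + L)/(L + 2*L*(411 + L)))
1/(A(y) + 3352805) = 1/((34 + 2618)/(2618*(823 + 2*2618)) + 3352805) = 1/((1/2618)*2652/(823 + 5236) + 3352805) = 1/((1/2618)*2652/6059 + 3352805) = 1/((1/2618)*(1/6059)*2652 + 3352805) = 1/(78/466543 + 3352805) = 1/(1564227703193/466543) = 466543/1564227703193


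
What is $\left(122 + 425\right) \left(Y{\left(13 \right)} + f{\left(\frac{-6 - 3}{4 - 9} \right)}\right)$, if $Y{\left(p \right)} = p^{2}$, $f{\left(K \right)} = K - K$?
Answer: $92443$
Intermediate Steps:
$f{\left(K \right)} = 0$
$\left(122 + 425\right) \left(Y{\left(13 \right)} + f{\left(\frac{-6 - 3}{4 - 9} \right)}\right) = \left(122 + 425\right) \left(13^{2} + 0\right) = 547 \left(169 + 0\right) = 547 \cdot 169 = 92443$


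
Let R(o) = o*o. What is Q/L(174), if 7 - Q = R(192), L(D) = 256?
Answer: -36857/256 ≈ -143.97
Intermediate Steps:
R(o) = o**2
Q = -36857 (Q = 7 - 1*192**2 = 7 - 1*36864 = 7 - 36864 = -36857)
Q/L(174) = -36857/256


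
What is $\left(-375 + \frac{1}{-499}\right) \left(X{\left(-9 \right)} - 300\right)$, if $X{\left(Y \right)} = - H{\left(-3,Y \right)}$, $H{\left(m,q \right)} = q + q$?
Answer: $\frac{52769532}{499} \approx 1.0575 \cdot 10^{5}$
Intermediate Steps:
$H{\left(m,q \right)} = 2 q$
$X{\left(Y \right)} = - 2 Y$
$\left(-375 + \frac{1}{-499}\right) \left(X{\left(-9 \right)} - 300\right) = \left(-375 + \frac{1}{-499}\right) \left(\left(-2\right) \left(-9\right) - 300\right) = \left(-375 - \frac{1}{499}\right) \left(18 - 300\right) = \left(- \frac{187126}{499}\right) \left(-282\right) = \frac{52769532}{499}$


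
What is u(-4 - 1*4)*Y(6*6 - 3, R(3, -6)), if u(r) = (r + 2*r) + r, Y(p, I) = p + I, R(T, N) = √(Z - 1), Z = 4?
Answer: -1056 - 32*√3 ≈ -1111.4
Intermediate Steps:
R(T, N) = √3 (R(T, N) = √(4 - 1) = √3)
Y(p, I) = I + p
u(r) = 4*r (u(r) = 3*r + r = 4*r)
u(-4 - 1*4)*Y(6*6 - 3, R(3, -6)) = (4*(-4 - 1*4))*(√3 + (6*6 - 3)) = (4*(-4 - 4))*(√3 + (36 - 3)) = (4*(-8))*(√3 + 33) = -32*(33 + √3) = -1056 - 32*√3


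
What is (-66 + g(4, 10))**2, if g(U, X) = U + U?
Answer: 3364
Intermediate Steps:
g(U, X) = 2*U
(-66 + g(4, 10))**2 = (-66 + 2*4)**2 = (-66 + 8)**2 = (-58)**2 = 3364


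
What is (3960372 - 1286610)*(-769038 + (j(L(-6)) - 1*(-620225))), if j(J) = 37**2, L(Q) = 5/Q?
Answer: -394230164328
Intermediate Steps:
j(J) = 1369
(3960372 - 1286610)*(-769038 + (j(L(-6)) - 1*(-620225))) = (3960372 - 1286610)*(-769038 + (1369 - 1*(-620225))) = 2673762*(-769038 + (1369 + 620225)) = 2673762*(-769038 + 621594) = 2673762*(-147444) = -394230164328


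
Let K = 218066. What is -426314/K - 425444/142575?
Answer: -76778294927/15545379975 ≈ -4.9390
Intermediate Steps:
-426314/K - 425444/142575 = -426314/218066 - 425444/142575 = -426314*1/218066 - 425444*1/142575 = -213157/109033 - 425444/142575 = -76778294927/15545379975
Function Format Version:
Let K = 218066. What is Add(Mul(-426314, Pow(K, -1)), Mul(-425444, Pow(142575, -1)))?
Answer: Rational(-76778294927, 15545379975) ≈ -4.9390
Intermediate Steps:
Add(Mul(-426314, Pow(K, -1)), Mul(-425444, Pow(142575, -1))) = Add(Mul(-426314, Pow(218066, -1)), Mul(-425444, Pow(142575, -1))) = Add(Mul(-426314, Rational(1, 218066)), Mul(-425444, Rational(1, 142575))) = Add(Rational(-213157, 109033), Rational(-425444, 142575)) = Rational(-76778294927, 15545379975)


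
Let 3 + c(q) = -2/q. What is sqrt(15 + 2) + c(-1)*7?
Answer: -7 + sqrt(17) ≈ -2.8769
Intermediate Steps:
c(q) = -3 - 2/q
sqrt(15 + 2) + c(-1)*7 = sqrt(15 + 2) + (-3 - 2/(-1))*7 = sqrt(17) + (-3 - 2*(-1))*7 = sqrt(17) + (-3 + 2)*7 = sqrt(17) - 1*7 = sqrt(17) - 7 = -7 + sqrt(17)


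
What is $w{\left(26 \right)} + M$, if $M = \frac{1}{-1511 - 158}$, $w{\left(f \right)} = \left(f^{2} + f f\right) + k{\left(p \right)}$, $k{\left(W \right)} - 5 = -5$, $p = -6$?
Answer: $\frac{2256487}{1669} \approx 1352.0$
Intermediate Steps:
$k{\left(W \right)} = 0$ ($k{\left(W \right)} = 5 - 5 = 0$)
$w{\left(f \right)} = 2 f^{2}$ ($w{\left(f \right)} = \left(f^{2} + f f\right) + 0 = \left(f^{2} + f^{2}\right) + 0 = 2 f^{2} + 0 = 2 f^{2}$)
$M = - \frac{1}{1669}$ ($M = \frac{1}{-1669} = - \frac{1}{1669} \approx -0.00059916$)
$w{\left(26 \right)} + M = 2 \cdot 26^{2} - \frac{1}{1669} = 2 \cdot 676 - \frac{1}{1669} = 1352 - \frac{1}{1669} = \frac{2256487}{1669}$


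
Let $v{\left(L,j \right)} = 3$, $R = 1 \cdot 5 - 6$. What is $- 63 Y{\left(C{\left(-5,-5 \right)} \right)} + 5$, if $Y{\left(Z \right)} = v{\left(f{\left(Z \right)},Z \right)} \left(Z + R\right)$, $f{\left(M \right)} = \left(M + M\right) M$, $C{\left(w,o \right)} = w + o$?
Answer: $2084$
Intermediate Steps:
$C{\left(w,o \right)} = o + w$
$f{\left(M \right)} = 2 M^{2}$ ($f{\left(M \right)} = 2 M M = 2 M^{2}$)
$R = -1$ ($R = 5 - 6 = -1$)
$Y{\left(Z \right)} = -3 + 3 Z$ ($Y{\left(Z \right)} = 3 \left(Z - 1\right) = 3 \left(-1 + Z\right) = -3 + 3 Z$)
$- 63 Y{\left(C{\left(-5,-5 \right)} \right)} + 5 = - 63 \left(-3 + 3 \left(-5 - 5\right)\right) + 5 = - 63 \left(-3 + 3 \left(-10\right)\right) + 5 = - 63 \left(-3 - 30\right) + 5 = \left(-63\right) \left(-33\right) + 5 = 2079 + 5 = 2084$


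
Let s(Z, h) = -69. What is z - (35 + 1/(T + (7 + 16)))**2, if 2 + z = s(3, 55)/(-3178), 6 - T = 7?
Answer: -946088203/769076 ≈ -1230.2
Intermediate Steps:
T = -1 (T = 6 - 1*7 = 6 - 7 = -1)
z = -6287/3178 (z = -2 - 69/(-3178) = -2 - 69*(-1/3178) = -2 + 69/3178 = -6287/3178 ≈ -1.9783)
z - (35 + 1/(T + (7 + 16)))**2 = -6287/3178 - (35 + 1/(-1 + (7 + 16)))**2 = -6287/3178 - (35 + 1/(-1 + 23))**2 = -6287/3178 - (35 + 1/22)**2 = -6287/3178 - (771/22)**2 = -6287/3178 - 1*594441/484 = -6287/3178 - 594441/484 = -946088203/769076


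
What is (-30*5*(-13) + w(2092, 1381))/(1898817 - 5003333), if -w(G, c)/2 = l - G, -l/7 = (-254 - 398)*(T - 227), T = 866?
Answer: 2913329/1552258 ≈ 1.8768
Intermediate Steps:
l = 2916396 (l = -7*(-254 - 398)*(866 - 227) = -(-4564)*639 = -7*(-416628) = 2916396)
w(G, c) = -5832792 + 2*G (w(G, c) = -2*(2916396 - G) = -5832792 + 2*G)
(-30*5*(-13) + w(2092, 1381))/(1898817 - 5003333) = (-30*5*(-13) + (-5832792 + 2*2092))/(1898817 - 5003333) = (-150*(-13) + (-5832792 + 4184))/(-3104516) = (1950 - 5828608)*(-1/3104516) = -5826658*(-1/3104516) = 2913329/1552258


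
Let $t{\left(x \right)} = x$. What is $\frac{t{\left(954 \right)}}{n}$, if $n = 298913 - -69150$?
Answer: $\frac{954}{368063} \approx 0.0025919$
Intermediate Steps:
$n = 368063$ ($n = 298913 + 69150 = 368063$)
$\frac{t{\left(954 \right)}}{n} = \frac{954}{368063}$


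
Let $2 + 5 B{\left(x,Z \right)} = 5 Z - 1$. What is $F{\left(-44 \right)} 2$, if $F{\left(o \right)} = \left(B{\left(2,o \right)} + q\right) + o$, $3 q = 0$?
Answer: $- \frac{886}{5} \approx -177.2$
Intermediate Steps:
$q = 0$ ($q = \frac{1}{3} \cdot 0 = 0$)
$B{\left(x,Z \right)} = - \frac{3}{5} + Z$ ($B{\left(x,Z \right)} = - \frac{2}{5} + \frac{5 Z - 1}{5} = - \frac{2}{5} + \frac{-1 + 5 Z}{5} = - \frac{2}{5} + \left(- \frac{1}{5} + Z\right) = - \frac{3}{5} + Z$)
$F{\left(o \right)} = - \frac{3}{5} + 2 o$ ($F{\left(o \right)} = \left(\left(- \frac{3}{5} + o\right) + 0\right) + o = \left(- \frac{3}{5} + o\right) + o = - \frac{3}{5} + 2 o$)
$F{\left(-44 \right)} 2 = \left(- \frac{3}{5} + 2 \left(-44\right)\right) 2 = \left(- \frac{3}{5} - 88\right) 2 = \left(- \frac{443}{5}\right) 2 = - \frac{886}{5}$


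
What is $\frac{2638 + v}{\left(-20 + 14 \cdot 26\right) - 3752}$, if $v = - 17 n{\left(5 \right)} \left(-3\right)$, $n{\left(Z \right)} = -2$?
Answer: $- \frac{317}{426} \approx -0.74413$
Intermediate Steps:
$v = -102$ ($v = \left(-17\right) \left(-2\right) \left(-3\right) = 34 \left(-3\right) = -102$)
$\frac{2638 + v}{\left(-20 + 14 \cdot 26\right) - 3752} = \frac{2638 - 102}{\left(-20 + 14 \cdot 26\right) - 3752} = \frac{2536}{\left(-20 + 364\right) - 3752} = \frac{2536}{344 - 3752} = \frac{2536}{-3408} = 2536 \left(- \frac{1}{3408}\right) = - \frac{317}{426}$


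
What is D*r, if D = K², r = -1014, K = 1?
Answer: -1014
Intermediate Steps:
D = 1 (D = 1² = 1)
D*r = 1*(-1014) = -1014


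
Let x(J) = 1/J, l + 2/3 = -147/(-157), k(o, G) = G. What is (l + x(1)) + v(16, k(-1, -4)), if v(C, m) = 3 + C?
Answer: 9547/471 ≈ 20.270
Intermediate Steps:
l = 127/471 (l = -⅔ - 147/(-157) = -⅔ - 147*(-1/157) = -⅔ + 147/157 = 127/471 ≈ 0.26964)
(l + x(1)) + v(16, k(-1, -4)) = (127/471 + 1/1) + (3 + 16) = (127/471 + 1) + 19 = 598/471 + 19 = 9547/471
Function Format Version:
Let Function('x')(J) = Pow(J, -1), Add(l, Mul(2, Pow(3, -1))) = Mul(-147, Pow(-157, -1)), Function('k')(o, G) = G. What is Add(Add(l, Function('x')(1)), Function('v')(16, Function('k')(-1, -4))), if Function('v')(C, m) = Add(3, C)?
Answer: Rational(9547, 471) ≈ 20.270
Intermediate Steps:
l = Rational(127, 471) (l = Add(Rational(-2, 3), Mul(-147, Pow(-157, -1))) = Add(Rational(-2, 3), Mul(-147, Rational(-1, 157))) = Add(Rational(-2, 3), Rational(147, 157)) = Rational(127, 471) ≈ 0.26964)
Add(Add(l, Function('x')(1)), Function('v')(16, Function('k')(-1, -4))) = Add(Add(Rational(127, 471), Pow(1, -1)), Add(3, 16)) = Add(Add(Rational(127, 471), 1), 19) = Add(Rational(598, 471), 19) = Rational(9547, 471)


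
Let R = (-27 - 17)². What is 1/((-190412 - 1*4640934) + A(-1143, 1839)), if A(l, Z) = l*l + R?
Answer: -1/3522961 ≈ -2.8385e-7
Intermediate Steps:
R = 1936 (R = (-44)² = 1936)
A(l, Z) = 1936 + l² (A(l, Z) = l*l + 1936 = l² + 1936 = 1936 + l²)
1/((-190412 - 1*4640934) + A(-1143, 1839)) = 1/((-190412 - 1*4640934) + (1936 + (-1143)²)) = 1/((-190412 - 4640934) + (1936 + 1306449)) = 1/(-4831346 + 1308385) = 1/(-3522961) = -1/3522961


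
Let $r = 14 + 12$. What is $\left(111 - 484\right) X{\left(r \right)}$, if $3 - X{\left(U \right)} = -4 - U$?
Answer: $-12309$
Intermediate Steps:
$r = 26$
$X{\left(U \right)} = 7 + U$ ($X{\left(U \right)} = 3 - \left(-4 - U\right) = 3 + \left(4 + U\right) = 7 + U$)
$\left(111 - 484\right) X{\left(r \right)} = \left(111 - 484\right) \left(7 + 26\right) = \left(111 - 484\right) 33 = \left(-373\right) 33 = -12309$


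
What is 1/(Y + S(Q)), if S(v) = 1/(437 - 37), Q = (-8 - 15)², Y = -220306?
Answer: -400/88122399 ≈ -4.5391e-6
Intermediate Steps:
Q = 529 (Q = (-23)² = 529)
S(v) = 1/400
1/(Y + S(Q)) = 1/(-220306 + 1/400) = 1/(-88122399/400) = -400/88122399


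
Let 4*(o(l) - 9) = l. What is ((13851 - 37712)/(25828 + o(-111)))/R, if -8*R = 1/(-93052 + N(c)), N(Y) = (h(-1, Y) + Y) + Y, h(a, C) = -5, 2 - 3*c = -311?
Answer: -212683591840/309711 ≈ -6.8672e+5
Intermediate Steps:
c = 313/3 (c = ⅔ - ⅓*(-311) = ⅔ + 311/3 = 313/3 ≈ 104.33)
o(l) = 9 + l/4
N(Y) = -5 + 2*Y (N(Y) = (-5 + Y) + Y = -5 + 2*Y)
R = 3/2228360 (R = -1/(8*(-93052 + (-5 + 2*(313/3)))) = -1/(8*(-93052 + (-5 + 626/3))) = -1/(8*(-93052 + 611/3)) = -1/(8*(-278545/3)) = -⅛*(-3/278545) = 3/2228360 ≈ 1.3463e-6)
((13851 - 37712)/(25828 + o(-111)))/R = ((13851 - 37712)/(25828 + (9 + (¼)*(-111))))/(3/2228360) = -23861/(25828 + (9 - 111/4))*(2228360/3) = -23861/(25828 - 75/4)*(2228360/3) = -23861/103237/4*(2228360/3) = -23861*4/103237*(2228360/3) = -95444/103237*2228360/3 = -212683591840/309711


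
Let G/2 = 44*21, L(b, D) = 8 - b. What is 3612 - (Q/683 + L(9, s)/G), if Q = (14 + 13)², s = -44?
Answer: 4557662099/1262184 ≈ 3610.9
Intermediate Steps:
Q = 729 (Q = 27² = 729)
G = 1848 (G = 2*(44*21) = 2*924 = 1848)
3612 - (Q/683 + L(9, s)/G) = 3612 - (729/683 + (8 - 1*9)/1848) = 3612 - (729*(1/683) + (8 - 9)*(1/1848)) = 3612 - (729/683 - 1*1/1848) = 3612 - (729/683 - 1/1848) = 3612 - 1*1346509/1262184 = 3612 - 1346509/1262184 = 4557662099/1262184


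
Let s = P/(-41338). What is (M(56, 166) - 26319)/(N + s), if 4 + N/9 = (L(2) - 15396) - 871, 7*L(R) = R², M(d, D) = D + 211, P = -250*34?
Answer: 3753366386/21186460003 ≈ 0.17716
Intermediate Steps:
P = -8500
M(d, D) = 211 + D
s = 4250/20669 (s = -8500/(-41338) = -8500*(-1/41338) = 4250/20669 ≈ 0.20562)
L(R) = R²/7
N = -1025037/7 (N = -36 + 9*(((⅐)*2² - 15396) - 871) = -36 + 9*(((⅐)*4 - 15396) - 871) = -36 + 9*((4/7 - 15396) - 871) = -36 + 9*(-107768/7 - 871) = -36 + 9*(-113865/7) = -36 - 1024785/7 = -1025037/7 ≈ -1.4643e+5)
(M(56, 166) - 26319)/(N + s) = ((211 + 166) - 26319)/(-1025037/7 + 4250/20669) = (377 - 26319)/(-21186460003/144683) = -25942*(-144683/21186460003) = 3753366386/21186460003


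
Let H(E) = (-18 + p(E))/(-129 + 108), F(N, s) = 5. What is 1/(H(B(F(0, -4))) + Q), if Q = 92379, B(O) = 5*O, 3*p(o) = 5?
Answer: 9/831418 ≈ 1.0825e-5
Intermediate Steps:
p(o) = 5/3 (p(o) = (⅓)*5 = 5/3)
H(E) = 7/9 (H(E) = (-18 + 5/3)/(-129 + 108) = -49/3/(-21) = -49/3*(-1/21) = 7/9)
1/(H(B(F(0, -4))) + Q) = 1/(7/9 + 92379) = 1/(831418/9) = 9/831418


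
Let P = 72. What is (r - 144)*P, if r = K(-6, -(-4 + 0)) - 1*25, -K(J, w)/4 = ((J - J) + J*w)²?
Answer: -178056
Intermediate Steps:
K(J, w) = -4*J²*w² (K(J, w) = -4*((J - J) + J*w)² = -4*(0 + J*w)² = -4*J²*w²)
r = -2329 (r = -4*(-6)²*(-(-4 + 0))² - 1*25 = -4*36*(-1*(-4))² - 25 = -4*36*4² - 25 = -4*36*16 - 25 = -2304 - 25 = -2329)
(r - 144)*P = (-2329 - 144)*72 = -2473*72 = -178056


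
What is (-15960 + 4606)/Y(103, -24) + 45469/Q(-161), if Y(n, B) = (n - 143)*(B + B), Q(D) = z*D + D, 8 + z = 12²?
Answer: -168867829/21174720 ≈ -7.9750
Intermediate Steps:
z = 136 (z = -8 + 12² = -8 + 144 = 136)
Q(D) = 137*D (Q(D) = 136*D + D = 137*D)
Y(n, B) = 2*B*(-143 + n) (Y(n, B) = (-143 + n)*(2*B) = 2*B*(-143 + n))
(-15960 + 4606)/Y(103, -24) + 45469/Q(-161) = (-15960 + 4606)/((2*(-24)*(-143 + 103))) + 45469/((137*(-161))) = -11354/(2*(-24)*(-40)) + 45469/(-22057) = -11354/1920 + 45469*(-1/22057) = -11354*1/1920 - 45469/22057 = -5677/960 - 45469/22057 = -168867829/21174720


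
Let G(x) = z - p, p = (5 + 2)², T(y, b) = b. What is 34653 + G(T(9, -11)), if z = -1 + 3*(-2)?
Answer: 34597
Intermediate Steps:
p = 49 (p = 7² = 49)
z = -7 (z = -1 - 6 = -7)
G(x) = -56 (G(x) = -7 - 1*49 = -7 - 49 = -56)
34653 + G(T(9, -11)) = 34653 - 56 = 34597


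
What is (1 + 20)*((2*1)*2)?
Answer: 84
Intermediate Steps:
(1 + 20)*((2*1)*2) = 21*(2*2) = 21*4 = 84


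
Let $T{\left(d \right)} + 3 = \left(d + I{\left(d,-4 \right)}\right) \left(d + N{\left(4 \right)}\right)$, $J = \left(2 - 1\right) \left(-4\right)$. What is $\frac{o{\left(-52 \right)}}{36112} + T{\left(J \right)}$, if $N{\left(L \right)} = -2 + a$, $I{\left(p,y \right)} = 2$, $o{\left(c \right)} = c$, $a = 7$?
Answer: $- \frac{45153}{9028} \approx -5.0014$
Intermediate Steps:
$N{\left(L \right)} = 5$ ($N{\left(L \right)} = -2 + 7 = 5$)
$J = -4$ ($J = 1 \left(-4\right) = -4$)
$T{\left(d \right)} = -3 + \left(2 + d\right) \left(5 + d\right)$ ($T{\left(d \right)} = -3 + \left(d + 2\right) \left(d + 5\right) = -3 + \left(2 + d\right) \left(5 + d\right)$)
$\frac{o{\left(-52 \right)}}{36112} + T{\left(J \right)} = - \frac{52}{36112} + \left(7 + \left(-4\right)^{2} + 7 \left(-4\right)\right) = \left(-52\right) \frac{1}{36112} + \left(7 + 16 - 28\right) = - \frac{13}{9028} - 5 = - \frac{45153}{9028}$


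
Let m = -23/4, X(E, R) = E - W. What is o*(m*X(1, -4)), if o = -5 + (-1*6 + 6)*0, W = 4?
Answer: -345/4 ≈ -86.250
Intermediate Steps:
X(E, R) = -4 + E (X(E, R) = E - 1*4 = E - 4 = -4 + E)
m = -23/4 (m = -23*1/4 = -23/4 ≈ -5.7500)
o = -5 (o = -5 + (-6 + 6)*0 = -5 + 0*0 = -5 + 0 = -5)
o*(m*X(1, -4)) = -(-115)*(-4 + 1)/4 = -(-115)*(-3)/4 = -5*69/4 = -345/4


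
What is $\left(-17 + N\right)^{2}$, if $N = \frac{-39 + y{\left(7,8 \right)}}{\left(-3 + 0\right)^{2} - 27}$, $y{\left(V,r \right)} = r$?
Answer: $\frac{75625}{324} \approx 233.41$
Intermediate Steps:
$N = \frac{31}{18}$ ($N = \frac{-39 + 8}{\left(-3 + 0\right)^{2} - 27} = - \frac{31}{\left(-3\right)^{2} - 27} = - \frac{31}{9 - 27} = - \frac{31}{-18} = \left(-31\right) \left(- \frac{1}{18}\right) = \frac{31}{18} \approx 1.7222$)
$\left(-17 + N\right)^{2} = \left(-17 + \frac{31}{18}\right)^{2} = \left(- \frac{275}{18}\right)^{2} = \frac{75625}{324}$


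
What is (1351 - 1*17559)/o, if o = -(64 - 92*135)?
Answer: -4052/3089 ≈ -1.3118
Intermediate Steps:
o = 12356 (o = -(64 - 12420) = -1*(-12356) = 12356)
(1351 - 1*17559)/o = (1351 - 1*17559)/12356 = (1351 - 17559)*(1/12356) = -16208*1/12356 = -4052/3089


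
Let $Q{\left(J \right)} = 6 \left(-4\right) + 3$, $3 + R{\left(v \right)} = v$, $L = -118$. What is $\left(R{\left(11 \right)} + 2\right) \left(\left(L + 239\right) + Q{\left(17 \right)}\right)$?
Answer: $1000$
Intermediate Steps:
$R{\left(v \right)} = -3 + v$
$Q{\left(J \right)} = -21$ ($Q{\left(J \right)} = -24 + 3 = -21$)
$\left(R{\left(11 \right)} + 2\right) \left(\left(L + 239\right) + Q{\left(17 \right)}\right) = \left(\left(-3 + 11\right) + 2\right) \left(\left(-118 + 239\right) - 21\right) = \left(8 + 2\right) \left(121 - 21\right) = 10 \cdot 100 = 1000$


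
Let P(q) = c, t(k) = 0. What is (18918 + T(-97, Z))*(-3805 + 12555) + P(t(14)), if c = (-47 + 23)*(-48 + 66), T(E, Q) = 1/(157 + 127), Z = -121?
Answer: 23505558031/142 ≈ 1.6553e+8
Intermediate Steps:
T(E, Q) = 1/284
c = -432 (c = -24*18 = -432)
P(q) = -432
(18918 + T(-97, Z))*(-3805 + 12555) + P(t(14)) = (18918 + 1/284)*(-3805 + 12555) - 432 = (5372713/284)*8750 - 432 = 23505619375/142 - 432 = 23505558031/142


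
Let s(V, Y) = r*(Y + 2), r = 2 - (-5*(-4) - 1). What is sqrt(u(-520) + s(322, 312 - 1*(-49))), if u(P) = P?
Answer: I*sqrt(6691) ≈ 81.799*I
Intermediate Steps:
r = -17 (r = 2 - (20 - 1) = 2 - 1*19 = 2 - 19 = -17)
s(V, Y) = -34 - 17*Y (s(V, Y) = -17*(Y + 2) = -17*(2 + Y) = -34 - 17*Y)
sqrt(u(-520) + s(322, 312 - 1*(-49))) = sqrt(-520 + (-34 - 17*(312 - 1*(-49)))) = sqrt(-520 + (-34 - 17*(312 + 49))) = sqrt(-520 + (-34 - 17*361)) = sqrt(-520 + (-34 - 6137)) = sqrt(-520 - 6171) = sqrt(-6691) = I*sqrt(6691)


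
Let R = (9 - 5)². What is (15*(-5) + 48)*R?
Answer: -432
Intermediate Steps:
R = 16 (R = 4² = 16)
(15*(-5) + 48)*R = (15*(-5) + 48)*16 = (-75 + 48)*16 = -27*16 = -432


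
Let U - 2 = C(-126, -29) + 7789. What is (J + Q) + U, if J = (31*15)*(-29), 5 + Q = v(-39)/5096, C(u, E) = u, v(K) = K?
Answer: -2283403/392 ≈ -5825.0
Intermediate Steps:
U = 7665 (U = 2 + (-126 + 7789) = 2 + 7663 = 7665)
Q = -1963/392 (Q = -5 - 39/5096 = -5 - 39*1/5096 = -5 - 3/392 = -1963/392 ≈ -5.0077)
J = -13485 (J = 465*(-29) = -13485)
(J + Q) + U = (-13485 - 1963/392) + 7665 = -5288083/392 + 7665 = -2283403/392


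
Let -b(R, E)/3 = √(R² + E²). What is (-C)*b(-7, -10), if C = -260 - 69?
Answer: -987*√149 ≈ -12048.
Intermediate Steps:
C = -329
b(R, E) = -3*√(E² + R²) (b(R, E) = -3*√(R² + E²) = -3*√(E² + R²))
(-C)*b(-7, -10) = (-1*(-329))*(-3*√((-10)² + (-7)²)) = 329*(-3*√(100 + 49)) = 329*(-3*√149) = -987*√149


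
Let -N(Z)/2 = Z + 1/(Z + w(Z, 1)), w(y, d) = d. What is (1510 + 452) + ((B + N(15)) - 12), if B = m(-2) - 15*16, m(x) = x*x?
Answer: 13471/8 ≈ 1683.9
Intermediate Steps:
m(x) = x²
B = -236 (B = (-2)² - 15*16 = 4 - 240 = -236)
N(Z) = -2*Z - 2/(1 + Z) (N(Z) = -2*(Z + 1/(Z + 1)) = -2*(Z + 1/(1 + Z)) = -2*Z - 2/(1 + Z))
(1510 + 452) + ((B + N(15)) - 12) = (1510 + 452) + ((-236 + 2*(-1 - 1*15 - 1*15²)/(1 + 15)) - 12) = 1962 + ((-236 + 2*(-1 - 15 - 1*225)/16) - 12) = 1962 + ((-236 + 2*(1/16)*(-1 - 15 - 225)) - 12) = 1962 + ((-236 + 2*(1/16)*(-241)) - 12) = 1962 + ((-236 - 241/8) - 12) = 1962 + (-2129/8 - 12) = 1962 - 2225/8 = 13471/8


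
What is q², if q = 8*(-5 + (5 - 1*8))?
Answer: 4096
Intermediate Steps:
q = -64 (q = 8*(-5 + (5 - 8)) = 8*(-5 - 3) = 8*(-8) = -64)
q² = (-64)² = 4096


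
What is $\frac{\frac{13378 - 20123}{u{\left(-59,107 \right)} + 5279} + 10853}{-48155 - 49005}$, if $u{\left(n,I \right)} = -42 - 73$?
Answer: $- \frac{56038147}{501734240} \approx -0.11169$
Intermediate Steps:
$u{\left(n,I \right)} = -115$ ($u{\left(n,I \right)} = -42 - 73 = -115$)
$\frac{\frac{13378 - 20123}{u{\left(-59,107 \right)} + 5279} + 10853}{-48155 - 49005} = \frac{\frac{13378 - 20123}{-115 + 5279} + 10853}{-48155 - 49005} = \frac{- \frac{6745}{5164} + 10853}{-97160} = \left(\left(-6745\right) \frac{1}{5164} + 10853\right) \left(- \frac{1}{97160}\right) = \left(- \frac{6745}{5164} + 10853\right) \left(- \frac{1}{97160}\right) = \frac{56038147}{5164} \left(- \frac{1}{97160}\right) = - \frac{56038147}{501734240}$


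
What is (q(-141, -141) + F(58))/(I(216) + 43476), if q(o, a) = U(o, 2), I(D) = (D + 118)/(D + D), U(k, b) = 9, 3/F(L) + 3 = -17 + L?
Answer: 37260/178428677 ≈ 0.00020882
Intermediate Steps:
F(L) = 3/(-20 + L) (F(L) = 3/(-3 + (-17 + L)) = 3/(-20 + L))
I(D) = (118 + D)/(2*D) (I(D) = (118 + D)/((2*D)) = (118 + D)*(1/(2*D)) = (118 + D)/(2*D))
q(o, a) = 9
(q(-141, -141) + F(58))/(I(216) + 43476) = (9 + 3/(-20 + 58))/((1/2)*(118 + 216)/216 + 43476) = (9 + 3/38)/((1/2)*(1/216)*334 + 43476) = (9 + 3*(1/38))/(167/216 + 43476) = (9 + 3/38)/(9390983/216) = (345/38)*(216/9390983) = 37260/178428677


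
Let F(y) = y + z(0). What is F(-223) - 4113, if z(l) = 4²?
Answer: -4320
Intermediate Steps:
z(l) = 16
F(y) = 16 + y (F(y) = y + 16 = 16 + y)
F(-223) - 4113 = (16 - 223) - 4113 = -207 - 4113 = -4320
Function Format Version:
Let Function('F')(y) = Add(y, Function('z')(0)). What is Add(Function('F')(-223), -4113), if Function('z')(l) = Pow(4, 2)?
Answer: -4320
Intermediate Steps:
Function('z')(l) = 16
Function('F')(y) = Add(16, y) (Function('F')(y) = Add(y, 16) = Add(16, y))
Add(Function('F')(-223), -4113) = Add(Add(16, -223), -4113) = Add(-207, -4113) = -4320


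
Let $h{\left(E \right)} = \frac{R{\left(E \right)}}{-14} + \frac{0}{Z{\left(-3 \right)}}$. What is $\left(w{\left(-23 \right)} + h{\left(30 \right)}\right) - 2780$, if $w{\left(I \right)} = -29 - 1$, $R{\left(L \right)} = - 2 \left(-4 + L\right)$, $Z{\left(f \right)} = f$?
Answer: $- \frac{19644}{7} \approx -2806.3$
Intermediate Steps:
$R{\left(L \right)} = 8 - 2 L$
$w{\left(I \right)} = -30$ ($w{\left(I \right)} = -29 - 1 = -30$)
$h{\left(E \right)} = - \frac{4}{7} + \frac{E}{7}$ ($h{\left(E \right)} = \frac{8 - 2 E}{-14} + \frac{0}{-3} = \left(8 - 2 E\right) \left(- \frac{1}{14}\right) + 0 \left(- \frac{1}{3}\right) = \left(- \frac{4}{7} + \frac{E}{7}\right) + 0 = - \frac{4}{7} + \frac{E}{7}$)
$\left(w{\left(-23 \right)} + h{\left(30 \right)}\right) - 2780 = \left(-30 + \left(- \frac{4}{7} + \frac{1}{7} \cdot 30\right)\right) - 2780 = \left(-30 + \left(- \frac{4}{7} + \frac{30}{7}\right)\right) - 2780 = \left(-30 + \frac{26}{7}\right) - 2780 = - \frac{184}{7} - 2780 = - \frac{19644}{7}$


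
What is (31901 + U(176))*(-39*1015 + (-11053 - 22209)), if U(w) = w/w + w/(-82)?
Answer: -95276154218/41 ≈ -2.3238e+9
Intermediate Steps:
U(w) = 1 - w/82 (U(w) = 1 + w*(-1/82) = 1 - w/82)
(31901 + U(176))*(-39*1015 + (-11053 - 22209)) = (31901 + (1 - 1/82*176))*(-39*1015 + (-11053 - 22209)) = (31901 + (1 - 88/41))*(-39585 - 33262) = (31901 - 47/41)*(-72847) = (1307894/41)*(-72847) = -95276154218/41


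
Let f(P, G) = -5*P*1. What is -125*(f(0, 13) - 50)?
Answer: 6250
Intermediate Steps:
f(P, G) = -5*P
-125*(f(0, 13) - 50) = -125*(-5*0 - 50) = -125*(0 - 50) = -125*(-50) = 6250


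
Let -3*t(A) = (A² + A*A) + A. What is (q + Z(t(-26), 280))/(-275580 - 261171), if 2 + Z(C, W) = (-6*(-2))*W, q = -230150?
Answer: 226792/536751 ≈ 0.42253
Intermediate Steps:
t(A) = -2*A²/3 - A/3 (t(A) = -((A² + A*A) + A)/3 = -((A² + A²) + A)/3 = -(2*A² + A)/3 = -(A + 2*A²)/3 = -2*A²/3 - A/3)
Z(C, W) = -2 + 12*W (Z(C, W) = -2 + (-6*(-2))*W = -2 + 12*W)
(q + Z(t(-26), 280))/(-275580 - 261171) = (-230150 + (-2 + 12*280))/(-275580 - 261171) = (-230150 + (-2 + 3360))/(-536751) = (-230150 + 3358)*(-1/536751) = -226792*(-1/536751) = 226792/536751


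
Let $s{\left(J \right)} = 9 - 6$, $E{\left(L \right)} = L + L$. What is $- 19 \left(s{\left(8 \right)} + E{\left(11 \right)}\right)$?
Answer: $-475$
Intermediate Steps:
$E{\left(L \right)} = 2 L$
$s{\left(J \right)} = 3$ ($s{\left(J \right)} = 9 - 6 = 3$)
$- 19 \left(s{\left(8 \right)} + E{\left(11 \right)}\right) = - 19 \left(3 + 2 \cdot 11\right) = - 19 \left(3 + 22\right) = \left(-19\right) 25 = -475$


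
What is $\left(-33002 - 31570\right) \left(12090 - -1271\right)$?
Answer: $-862746492$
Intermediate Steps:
$\left(-33002 - 31570\right) \left(12090 - -1271\right) = - 64572 \left(12090 + \left(-20768 + 22039\right)\right) = - 64572 \left(12090 + 1271\right) = \left(-64572\right) 13361 = -862746492$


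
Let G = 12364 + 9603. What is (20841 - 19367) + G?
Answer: 23441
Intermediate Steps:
G = 21967
(20841 - 19367) + G = (20841 - 19367) + 21967 = 1474 + 21967 = 23441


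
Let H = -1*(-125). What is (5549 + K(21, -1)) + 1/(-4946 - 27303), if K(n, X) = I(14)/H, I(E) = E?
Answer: 22369163986/4031125 ≈ 5549.1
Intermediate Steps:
H = 125
K(n, X) = 14/125
(5549 + K(21, -1)) + 1/(-4946 - 27303) = (5549 + 14/125) + 1/(-4946 - 27303) = 693639/125 + 1/(-32249) = 693639/125 - 1/32249 = 22369163986/4031125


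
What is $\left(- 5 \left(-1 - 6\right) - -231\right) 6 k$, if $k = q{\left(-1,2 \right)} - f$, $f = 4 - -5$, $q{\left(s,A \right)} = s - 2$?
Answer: $-19152$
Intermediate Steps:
$q{\left(s,A \right)} = -2 + s$
$f = 9$ ($f = 4 + 5 = 9$)
$k = -12$ ($k = \left(-2 - 1\right) - 9 = -3 - 9 = -12$)
$\left(- 5 \left(-1 - 6\right) - -231\right) 6 k = \left(- 5 \left(-1 - 6\right) - -231\right) 6 \left(-12\right) = \left(\left(-5\right) \left(-7\right) + 231\right) \left(-72\right) = \left(35 + 231\right) \left(-72\right) = 266 \left(-72\right) = -19152$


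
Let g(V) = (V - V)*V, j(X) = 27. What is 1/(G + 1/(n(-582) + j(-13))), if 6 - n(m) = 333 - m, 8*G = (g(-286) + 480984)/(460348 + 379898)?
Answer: 61758081/4349020 ≈ 14.200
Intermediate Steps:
g(V) = 0 (g(V) = 0*V = 0)
G = 20041/280082 (G = ((0 + 480984)/(460348 + 379898))/8 = (480984/840246)/8 = (480984*(1/840246))/8 = (⅛)*(80164/140041) = 20041/280082 ≈ 0.071554)
n(m) = -327 + m (n(m) = 6 - (333 - m) = 6 + (-333 + m) = -327 + m)
1/(G + 1/(n(-582) + j(-13))) = 1/(20041/280082 + 1/((-327 - 582) + 27)) = 1/(20041/280082 + 1/(-909 + 27)) = 1/(20041/280082 + 1/(-882)) = 1/(20041/280082 - 1/882) = 1/(4349020/61758081) = 61758081/4349020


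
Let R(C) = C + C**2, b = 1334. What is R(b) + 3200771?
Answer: 4981661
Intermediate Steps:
R(b) + 3200771 = 1334*(1 + 1334) + 3200771 = 1334*1335 + 3200771 = 1780890 + 3200771 = 4981661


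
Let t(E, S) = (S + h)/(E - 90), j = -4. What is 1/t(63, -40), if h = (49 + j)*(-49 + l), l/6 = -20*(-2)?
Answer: -27/8555 ≈ -0.0031560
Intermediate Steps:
l = 240 (l = 6*(-20*(-2)) = 6*40 = 240)
h = 8595 (h = (49 - 4)*(-49 + 240) = 45*191 = 8595)
t(E, S) = (8595 + S)/(-90 + E) (t(E, S) = (S + 8595)/(E - 90) = (8595 + S)/(-90 + E))
1/t(63, -40) = 1/((8595 - 40)/(-90 + 63)) = 1/(8555/(-27)) = 1/(-1/27*8555) = 1/(-8555/27) = -27/8555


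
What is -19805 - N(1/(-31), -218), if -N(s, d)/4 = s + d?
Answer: -640991/31 ≈ -20677.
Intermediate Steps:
N(s, d) = -4*d - 4*s (N(s, d) = -4*(s + d) = -4*(d + s) = -4*d - 4*s)
-19805 - N(1/(-31), -218) = -19805 - (-4*(-218) - 4/(-31)) = -19805 - (872 - 4*(-1/31)) = -19805 - (872 + 4/31) = -19805 - 1*27036/31 = -19805 - 27036/31 = -640991/31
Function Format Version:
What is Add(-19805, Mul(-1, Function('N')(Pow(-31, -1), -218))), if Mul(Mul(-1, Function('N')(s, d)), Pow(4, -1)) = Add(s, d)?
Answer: Rational(-640991, 31) ≈ -20677.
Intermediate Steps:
Function('N')(s, d) = Add(Mul(-4, d), Mul(-4, s)) (Function('N')(s, d) = Mul(-4, Add(s, d)) = Mul(-4, Add(d, s)) = Add(Mul(-4, d), Mul(-4, s)))
Add(-19805, Mul(-1, Function('N')(Pow(-31, -1), -218))) = Add(-19805, Mul(-1, Add(Mul(-4, -218), Mul(-4, Pow(-31, -1))))) = Add(-19805, Mul(-1, Add(872, Mul(-4, Rational(-1, 31))))) = Add(-19805, Mul(-1, Add(872, Rational(4, 31)))) = Add(-19805, Mul(-1, Rational(27036, 31))) = Add(-19805, Rational(-27036, 31)) = Rational(-640991, 31)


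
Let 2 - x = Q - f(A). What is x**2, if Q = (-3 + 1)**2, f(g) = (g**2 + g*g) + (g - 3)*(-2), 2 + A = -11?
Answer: 135424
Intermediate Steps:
A = -13 (A = -2 - 11 = -13)
f(g) = 6 - 2*g + 2*g**2 (f(g) = (g**2 + g**2) + (-3 + g)*(-2) = 2*g**2 + (6 - 2*g) = 6 - 2*g + 2*g**2)
Q = 4 (Q = (-2)**2 = 4)
x = 368 (x = 2 - (4 - (6 - 2*(-13) + 2*(-13)**2)) = 2 - (4 - (6 + 26 + 2*169)) = 2 - (4 - (6 + 26 + 338)) = 2 - (4 - 1*370) = 2 - (4 - 370) = 2 - 1*(-366) = 2 + 366 = 368)
x**2 = 368**2 = 135424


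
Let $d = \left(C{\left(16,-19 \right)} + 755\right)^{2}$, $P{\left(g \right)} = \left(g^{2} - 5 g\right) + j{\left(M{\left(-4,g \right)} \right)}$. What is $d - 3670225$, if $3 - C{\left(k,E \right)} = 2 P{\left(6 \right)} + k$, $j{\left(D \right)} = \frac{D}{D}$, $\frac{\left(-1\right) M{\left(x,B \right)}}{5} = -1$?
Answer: $-3140241$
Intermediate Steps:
$M{\left(x,B \right)} = 5$ ($M{\left(x,B \right)} = \left(-5\right) \left(-1\right) = 5$)
$j{\left(D \right)} = 1$
$P{\left(g \right)} = 1 + g^{2} - 5 g$ ($P{\left(g \right)} = \left(g^{2} - 5 g\right) + 1 = 1 + g^{2} - 5 g$)
$C{\left(k,E \right)} = -11 - k$ ($C{\left(k,E \right)} = 3 - \left(2 \left(1 + 6^{2} - 30\right) + k\right) = 3 - \left(2 \left(1 + 36 - 30\right) + k\right) = 3 - \left(2 \cdot 7 + k\right) = 3 - \left(14 + k\right) = -11 - k$)
$d = 529984$ ($d = \left(\left(-11 - 16\right) + 755\right)^{2} = \left(-27 + 755\right)^{2} = 728^{2} = 529984$)
$d - 3670225 = 529984 - 3670225 = -3140241$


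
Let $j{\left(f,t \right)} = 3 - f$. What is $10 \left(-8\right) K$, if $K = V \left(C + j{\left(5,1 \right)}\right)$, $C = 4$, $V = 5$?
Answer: $-800$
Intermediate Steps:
$K = 10$ ($K = 5 \left(4 + \left(3 - 5\right)\right) = 5 \left(4 - 2\right) = 5 \cdot 2 = 10$)
$10 \left(-8\right) K = 10 \left(-8\right) 10 = \left(-80\right) 10 = -800$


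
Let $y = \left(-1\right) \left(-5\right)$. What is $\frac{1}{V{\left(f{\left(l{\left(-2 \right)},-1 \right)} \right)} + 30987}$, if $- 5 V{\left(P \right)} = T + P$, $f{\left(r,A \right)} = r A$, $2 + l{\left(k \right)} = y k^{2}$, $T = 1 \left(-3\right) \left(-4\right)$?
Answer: $\frac{5}{154941} \approx 3.227 \cdot 10^{-5}$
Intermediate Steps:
$T = 12$ ($T = \left(-3\right) \left(-4\right) = 12$)
$y = 5$
$l{\left(k \right)} = -2 + 5 k^{2}$
$f{\left(r,A \right)} = A r$
$V{\left(P \right)} = - \frac{12}{5} - \frac{P}{5}$ ($V{\left(P \right)} = - \frac{12 + P}{5} = - \frac{12}{5} - \frac{P}{5}$)
$\frac{1}{V{\left(f{\left(l{\left(-2 \right)},-1 \right)} \right)} + 30987} = \frac{1}{\left(- \frac{12}{5} - \frac{\left(-1\right) \left(-2 + 5 \left(-2\right)^{2}\right)}{5}\right) + 30987} = \frac{1}{\left(- \frac{12}{5} - \frac{\left(-1\right) \left(-2 + 5 \cdot 4\right)}{5}\right) + 30987} = \frac{1}{\left(- \frac{12}{5} - \frac{\left(-1\right) \left(-2 + 20\right)}{5}\right) + 30987} = \frac{1}{\left(- \frac{12}{5} - \frac{\left(-1\right) 18}{5}\right) + 30987} = \frac{1}{\left(- \frac{12}{5} - - \frac{18}{5}\right) + 30987} = \frac{1}{\left(- \frac{12}{5} + \frac{18}{5}\right) + 30987} = \frac{1}{\frac{6}{5} + 30987} = \frac{1}{\frac{154941}{5}} = \frac{5}{154941}$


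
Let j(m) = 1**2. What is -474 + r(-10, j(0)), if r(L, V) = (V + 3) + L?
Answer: -480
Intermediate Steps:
j(m) = 1
r(L, V) = 3 + L + V (r(L, V) = (3 + V) + L = 3 + L + V)
-474 + r(-10, j(0)) = -474 + (3 - 10 + 1) = -474 - 6 = -480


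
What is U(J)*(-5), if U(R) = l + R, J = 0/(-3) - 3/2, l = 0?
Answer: 15/2 ≈ 7.5000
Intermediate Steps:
J = -3/2 (J = 0*(-⅓) - 3*½ = 0 - 3/2 = -3/2 ≈ -1.5000)
U(R) = R (U(R) = 0 + R = R)
U(J)*(-5) = -3/2*(-5) = 15/2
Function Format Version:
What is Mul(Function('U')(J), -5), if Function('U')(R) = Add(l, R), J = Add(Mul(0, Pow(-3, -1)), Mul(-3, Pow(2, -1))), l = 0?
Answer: Rational(15, 2) ≈ 7.5000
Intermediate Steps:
J = Rational(-3, 2) (J = Add(Mul(0, Rational(-1, 3)), Mul(-3, Rational(1, 2))) = Add(0, Rational(-3, 2)) = Rational(-3, 2) ≈ -1.5000)
Function('U')(R) = R (Function('U')(R) = Add(0, R) = R)
Mul(Function('U')(J), -5) = Mul(Rational(-3, 2), -5) = Rational(15, 2)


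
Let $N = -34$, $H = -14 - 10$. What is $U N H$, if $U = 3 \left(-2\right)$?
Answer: $-4896$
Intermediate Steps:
$H = -24$ ($H = -14 - 10 = -24$)
$U = -6$
$U N H = \left(-6\right) \left(-34\right) \left(-24\right) = 204 \left(-24\right) = -4896$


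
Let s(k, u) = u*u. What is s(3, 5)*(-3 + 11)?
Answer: 200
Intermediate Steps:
s(k, u) = u²
s(3, 5)*(-3 + 11) = 5²*(-3 + 11) = 25*8 = 200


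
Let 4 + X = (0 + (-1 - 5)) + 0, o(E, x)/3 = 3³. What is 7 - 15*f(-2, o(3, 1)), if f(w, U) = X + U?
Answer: -1058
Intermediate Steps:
o(E, x) = 81 (o(E, x) = 3*3³ = 3*27 = 81)
X = -10 (X = -4 + ((0 + (-1 - 5)) + 0) = -4 + ((0 - 6) + 0) = -4 + (-6 + 0) = -4 - 6 = -10)
f(w, U) = -10 + U
7 - 15*f(-2, o(3, 1)) = 7 - 15*(-10 + 81) = 7 - 15*71 = 7 - 1065 = -1058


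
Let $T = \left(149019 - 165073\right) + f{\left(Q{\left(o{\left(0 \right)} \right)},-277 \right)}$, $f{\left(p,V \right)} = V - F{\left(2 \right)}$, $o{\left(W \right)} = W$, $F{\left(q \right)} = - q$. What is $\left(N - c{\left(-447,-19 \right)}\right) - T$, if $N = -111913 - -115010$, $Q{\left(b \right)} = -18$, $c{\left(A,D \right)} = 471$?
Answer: $18955$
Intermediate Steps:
$N = 3097$ ($N = -111913 + 115010 = 3097$)
$f{\left(p,V \right)} = 2 + V$ ($f{\left(p,V \right)} = V - \left(-1\right) 2 = V - -2 = V + 2 = 2 + V$)
$T = -16329$ ($T = \left(149019 - 165073\right) + \left(2 - 277\right) = -16054 - 275 = -16329$)
$\left(N - c{\left(-447,-19 \right)}\right) - T = \left(3097 - 471\right) - -16329 = \left(3097 - 471\right) + 16329 = 2626 + 16329 = 18955$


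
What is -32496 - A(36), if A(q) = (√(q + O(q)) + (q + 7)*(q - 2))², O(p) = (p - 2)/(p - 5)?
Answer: -67269290/31 - 14620*√1426/31 ≈ -2.1878e+6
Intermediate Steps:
O(p) = (-2 + p)/(-5 + p)
A(q) = (√(q + (-2 + q)/(-5 + q)) + (-2 + q)*(7 + q))² (A(q) = (√(q + (-2 + q)/(-5 + q)) + (q + 7)*(q - 2))² = (√(q + (-2 + q)/(-5 + q)) + (7 + q)*(-2 + q))² = (√(q + (-2 + q)/(-5 + q)) + (-2 + q)*(7 + q))²)
-32496 - A(36) = -32496 - (-14 + 36² + √((-2 + 36 + 36*(-5 + 36))/(-5 + 36)) + 5*36)² = -32496 - (-14 + 1296 + √((-2 + 36 + 36*31)/31) + 180)² = -32496 - (-14 + 1296 + √((-2 + 36 + 1116)/31) + 180)² = -32496 - (-14 + 1296 + √((1/31)*1150) + 180)² = -32496 - (-14 + 1296 + √(1150/31) + 180)² = -32496 - (-14 + 1296 + 5*√1426/31 + 180)² = -32496 - (1462 + 5*√1426/31)²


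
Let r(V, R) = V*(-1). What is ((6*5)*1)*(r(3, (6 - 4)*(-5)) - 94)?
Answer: -2910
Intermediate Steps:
r(V, R) = -V
((6*5)*1)*(r(3, (6 - 4)*(-5)) - 94) = ((6*5)*1)*(-1*3 - 94) = (30*1)*(-3 - 94) = 30*(-97) = -2910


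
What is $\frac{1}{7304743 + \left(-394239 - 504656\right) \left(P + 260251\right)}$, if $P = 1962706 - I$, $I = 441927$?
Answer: $- \frac{1}{1600951657107} \approx -6.2463 \cdot 10^{-13}$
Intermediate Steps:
$P = 1520779$ ($P = 1962706 - 441927 = 1520779$)
$\frac{1}{7304743 + \left(-394239 - 504656\right) \left(P + 260251\right)} = \frac{1}{7304743 + \left(-394239 - 504656\right) \left(1520779 + 260251\right)} = \frac{1}{7304743 - 1600958961850} = \frac{1}{-1600951657107} = - \frac{1}{1600951657107}$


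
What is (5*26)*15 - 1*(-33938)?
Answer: 35888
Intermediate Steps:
(5*26)*15 - 1*(-33938) = 130*15 + 33938 = 1950 + 33938 = 35888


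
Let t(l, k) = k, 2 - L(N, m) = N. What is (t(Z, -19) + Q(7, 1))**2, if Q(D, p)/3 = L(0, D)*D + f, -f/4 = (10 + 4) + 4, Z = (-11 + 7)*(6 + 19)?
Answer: 37249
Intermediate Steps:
Z = -100 (Z = -4*25 = -100)
L(N, m) = 2 - N
f = -72 (f = -4*((10 + 4) + 4) = -4*(14 + 4) = -4*18 = -72)
Q(D, p) = -216 + 6*D (Q(D, p) = 3*((2 - 1*0)*D - 72) = 3*((2 + 0)*D - 72) = 3*(2*D - 72) = 3*(-72 + 2*D) = -216 + 6*D)
(t(Z, -19) + Q(7, 1))**2 = (-19 + (-216 + 6*7))**2 = (-19 + (-216 + 42))**2 = (-19 - 174)**2 = (-193)**2 = 37249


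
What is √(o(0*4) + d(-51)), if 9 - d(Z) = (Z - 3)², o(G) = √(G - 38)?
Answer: √(-2907 + I*√38) ≈ 0.0572 + 53.917*I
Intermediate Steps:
o(G) = √(-38 + G)
d(Z) = 9 - (-3 + Z)² (d(Z) = 9 - (Z - 3)² = 9 - (-3 + Z)²)
√(o(0*4) + d(-51)) = √(√(-38 + 0*4) - 51*(6 - 1*(-51))) = √(√(-38 + 0) - 51*(6 + 51)) = √(√(-38) - 51*57) = √(I*√38 - 2907) = √(-2907 + I*√38)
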